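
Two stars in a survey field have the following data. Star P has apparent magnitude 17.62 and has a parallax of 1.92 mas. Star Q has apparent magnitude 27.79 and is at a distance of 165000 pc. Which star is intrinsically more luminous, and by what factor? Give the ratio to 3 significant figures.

Star Q is more luminous, by a factor of 8.58.

Star P: p = 1.92 mas = 1.92×10^-3″ → d = 1/p = 520.8 pc
Star P: M = m − 5 log₁₀ d + 5 = 17.62 − 5·2.7167 + 5 = 9.037
Star Q: M = m − 5 log₁₀ d + 5 = 27.79 − 5·5.2175 + 5 = 6.703
ΔM = M_P − M_Q = 9.037 − (6.703) = 2.334; smaller M is more luminous → Star Q.
L ratio = 10^(0.4 |ΔM|) = 10^0.934 = 8.582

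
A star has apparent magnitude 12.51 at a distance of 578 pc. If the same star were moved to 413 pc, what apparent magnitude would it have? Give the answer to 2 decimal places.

m ≈ 11.78

Flux ∝ 1/d², so Δm = 5 log₁₀(d₂/d₁) = 5 log₁₀(413/578) = -0.730
m₂ = m₁ + Δm = 12.51 + (-0.730) = 11.780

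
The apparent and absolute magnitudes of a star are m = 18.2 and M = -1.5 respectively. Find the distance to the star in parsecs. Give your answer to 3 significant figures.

d ≈ 87100 pc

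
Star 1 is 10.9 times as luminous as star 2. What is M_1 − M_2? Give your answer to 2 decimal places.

Pogson: ΔM = −2.5 log₁₀(ratio) = −2.5 log₁₀(10.9) = −2.5 × 1.0374 = -2.594
Star 1 is brighter, so it has the smaller magnitude: the difference is negative.

M_1 − M_2 ≈ -2.59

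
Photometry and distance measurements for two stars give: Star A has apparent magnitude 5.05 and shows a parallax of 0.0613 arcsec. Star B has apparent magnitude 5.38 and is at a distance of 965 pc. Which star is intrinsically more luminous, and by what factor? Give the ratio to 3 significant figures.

Star B is more luminous, by a factor of 2580.

Star A: d = 1/p = 1/0.0613″ = 16.31 pc
Star A: M = m − 5 log₁₀ d + 5 = 5.05 − 5·1.2125 + 5 = 3.987
Star B: M = m − 5 log₁₀ d + 5 = 5.38 − 5·2.9845 + 5 = -4.543
ΔM = M_A − M_B = 3.987 − (-4.543) = 8.530; smaller M is more luminous → Star B.
L ratio = 10^(0.4 |ΔM|) = 10^3.412 = 2582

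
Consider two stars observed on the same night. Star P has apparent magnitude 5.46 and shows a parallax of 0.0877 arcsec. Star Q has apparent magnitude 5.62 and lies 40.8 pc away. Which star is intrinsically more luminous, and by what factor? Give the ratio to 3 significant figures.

Star Q is more luminous, by a factor of 11.0.

Star P: d = 1/p = 1/0.0877″ = 11.40 pc
Star P: M = m − 5 log₁₀ d + 5 = 5.46 − 5·1.0570 + 5 = 5.175
Star Q: M = m − 5 log₁₀ d + 5 = 5.62 − 5·1.6107 + 5 = 2.567
ΔM = M_P − M_Q = 5.175 − (2.567) = 2.608; smaller M is more luminous → Star Q.
L ratio = 10^(0.4 |ΔM|) = 10^1.043 = 11.05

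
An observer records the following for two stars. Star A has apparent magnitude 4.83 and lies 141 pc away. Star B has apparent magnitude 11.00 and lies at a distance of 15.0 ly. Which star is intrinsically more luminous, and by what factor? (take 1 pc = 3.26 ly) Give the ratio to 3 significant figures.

Star A: M = m − 5 log₁₀ d + 5 = 4.83 − 5·2.1492 + 5 = -0.916
Star B: d = 15.0 ly / 3.26 = 4.601 pc
Star B: M = m − 5 log₁₀ d + 5 = 11.00 − 5·0.6629 + 5 = 12.686
ΔM = M_A − M_B = -0.916 − (12.686) = -13.602; smaller M is more luminous → Star A.
L ratio = 10^(0.4 |ΔM|) = 10^5.441 = 275900

Star A is more luminous, by a factor of 276000.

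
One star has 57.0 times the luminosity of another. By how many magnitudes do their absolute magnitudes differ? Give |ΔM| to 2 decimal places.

|ΔM| ≈ 4.39

Pogson: ΔM = −2.5 log₁₀(ratio) = −2.5 log₁₀(57.0) = −2.5 × 1.7559 = -4.390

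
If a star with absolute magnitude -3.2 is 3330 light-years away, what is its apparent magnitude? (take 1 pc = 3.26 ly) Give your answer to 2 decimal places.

m ≈ 6.85

d = 3330 ly / 3.26 = 1021 pc
m = M + 5 log₁₀ d − 5 = -3.2 + 5·3.0092 − 5 = 6.846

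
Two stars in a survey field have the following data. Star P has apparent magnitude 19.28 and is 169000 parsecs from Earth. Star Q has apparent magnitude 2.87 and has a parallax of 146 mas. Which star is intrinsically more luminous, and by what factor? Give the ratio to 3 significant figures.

Star P: M = m − 5 log₁₀ d + 5 = 19.28 − 5·5.2279 + 5 = -1.859
Star Q: p = 146 mas = 0.146″ → d = 1/p = 6.849 pc
Star Q: M = m − 5 log₁₀ d + 5 = 2.87 − 5·0.8356 + 5 = 3.692
ΔM = M_P − M_Q = -1.859 − (3.692) = -5.551; smaller M is more luminous → Star P.
L ratio = 10^(0.4 |ΔM|) = 10^2.220 = 166.1

Star P is more luminous, by a factor of 166.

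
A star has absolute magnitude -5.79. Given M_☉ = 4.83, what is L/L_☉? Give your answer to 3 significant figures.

M − M_☉ = -5.79 − 4.83 = -10.620
L/L_☉ = 10^(−0.4 (M − M_☉)) = 10^4.248 = 17700

L/L_☉ ≈ 17700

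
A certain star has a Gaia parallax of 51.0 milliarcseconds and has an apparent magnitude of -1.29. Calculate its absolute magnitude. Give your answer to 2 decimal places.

M ≈ -2.75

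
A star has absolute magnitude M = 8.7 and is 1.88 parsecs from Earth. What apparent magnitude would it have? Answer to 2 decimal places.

m = M + 5 log₁₀ d − 5 = 8.7 + 5·0.2742 − 5 = 5.071

m ≈ 5.07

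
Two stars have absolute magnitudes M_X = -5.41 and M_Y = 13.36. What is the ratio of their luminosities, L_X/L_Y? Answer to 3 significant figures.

L_X/L_Y ≈ 3.22×10^7

ΔM = M_X − M_Y = -18.77
L_X/L_Y = 10^(−0.4 ΔM) = 10^7.508 = 3.221×10^7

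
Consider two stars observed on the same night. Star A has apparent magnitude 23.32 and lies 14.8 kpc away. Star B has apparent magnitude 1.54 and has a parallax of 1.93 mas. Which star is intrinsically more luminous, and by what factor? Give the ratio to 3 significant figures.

Star A: d = 14.8 kpc = 14800 pc
Star A: M = m − 5 log₁₀ d + 5 = 23.32 − 5·4.1703 + 5 = 7.469
Star B: p = 1.93 mas = 1.93×10^-3″ → d = 1/p = 518.1 pc
Star B: M = m − 5 log₁₀ d + 5 = 1.54 − 5·2.7144 + 5 = -7.032
ΔM = M_A − M_B = 7.469 − (-7.032) = 14.501; smaller M is more luminous → Star B.
L ratio = 10^(0.4 |ΔM|) = 10^5.800 = 631500

Star B is more luminous, by a factor of 631000.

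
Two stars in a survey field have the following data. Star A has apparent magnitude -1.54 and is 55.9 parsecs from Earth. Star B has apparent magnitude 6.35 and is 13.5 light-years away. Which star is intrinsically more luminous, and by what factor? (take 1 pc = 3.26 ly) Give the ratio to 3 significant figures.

Star A is more luminous, by a factor of 261000.

Star A: M = m − 5 log₁₀ d + 5 = -1.54 − 5·1.7474 + 5 = -5.277
Star B: d = 13.5 ly / 3.26 = 4.141 pc
Star B: M = m − 5 log₁₀ d + 5 = 6.35 − 5·0.6171 + 5 = 8.264
ΔM = M_A − M_B = -5.277 − (8.264) = -13.541; smaller M is more luminous → Star A.
L ratio = 10^(0.4 |ΔM|) = 10^5.417 = 261000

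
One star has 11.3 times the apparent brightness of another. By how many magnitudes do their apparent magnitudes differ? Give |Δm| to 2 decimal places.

|Δm| ≈ 2.63

Pogson: Δm = −2.5 log₁₀(ratio) = −2.5 log₁₀(11.3) = −2.5 × 1.0531 = -2.633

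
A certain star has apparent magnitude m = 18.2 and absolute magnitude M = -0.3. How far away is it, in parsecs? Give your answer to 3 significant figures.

μ = m − M = 18.500
m − M = 5 log₁₀ d − 5
log₁₀ d = (m − M)/5 + 1 = 4.7000
d = 10^4.7000 = 50120 pc

d ≈ 50100 pc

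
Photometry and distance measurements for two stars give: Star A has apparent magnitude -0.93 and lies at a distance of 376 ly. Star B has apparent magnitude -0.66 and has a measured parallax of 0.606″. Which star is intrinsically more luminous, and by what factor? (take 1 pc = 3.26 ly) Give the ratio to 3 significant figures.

Star A is more luminous, by a factor of 6260.

Star A: d = 376 ly / 3.26 = 115.3 pc
Star A: M = m − 5 log₁₀ d + 5 = -0.93 − 5·2.0620 + 5 = -6.240
Star B: d = 1/p = 1/0.606″ = 1.650 pc
Star B: M = m − 5 log₁₀ d + 5 = -0.66 − 5·0.2175 + 5 = 3.252
ΔM = M_A − M_B = -6.240 − (3.252) = -9.492; smaller M is more luminous → Star A.
L ratio = 10^(0.4 |ΔM|) = 10^3.797 = 6264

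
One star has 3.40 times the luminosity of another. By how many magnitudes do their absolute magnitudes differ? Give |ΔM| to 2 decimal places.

|ΔM| ≈ 1.33

Pogson: ΔM = −2.5 log₁₀(ratio) = −2.5 log₁₀(3.40) = −2.5 × 0.5315 = -1.329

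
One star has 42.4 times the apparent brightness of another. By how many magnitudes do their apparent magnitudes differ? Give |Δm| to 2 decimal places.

Pogson: Δm = −2.5 log₁₀(ratio) = −2.5 log₁₀(42.4) = −2.5 × 1.6274 = -4.068

|Δm| ≈ 4.07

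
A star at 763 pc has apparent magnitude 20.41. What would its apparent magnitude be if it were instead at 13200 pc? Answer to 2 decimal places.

Flux ∝ 1/d², so Δm = 5 log₁₀(d₂/d₁) = 5 log₁₀(13200/763) = 6.190
m₂ = m₁ + Δm = 20.41 + (6.190) = 26.600

m ≈ 26.60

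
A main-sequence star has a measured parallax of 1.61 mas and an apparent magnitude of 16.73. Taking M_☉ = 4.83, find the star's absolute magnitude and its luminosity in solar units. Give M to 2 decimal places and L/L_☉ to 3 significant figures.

M ≈ 7.76; L/L_☉ ≈ 0.0670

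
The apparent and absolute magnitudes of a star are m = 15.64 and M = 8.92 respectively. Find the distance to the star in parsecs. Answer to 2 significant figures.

d ≈ 220 pc

μ = m − M = 6.720
m − M = 5 log₁₀ d − 5
log₁₀ d = (m − M)/5 + 1 = 2.3440
d = 10^2.3440 = 220.8 pc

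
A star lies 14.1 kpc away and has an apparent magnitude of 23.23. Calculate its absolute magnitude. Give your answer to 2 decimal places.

M ≈ 7.48

d = 14.1 kpc = 14100 pc
5 log₁₀(d/10 pc) = 5 log₁₀(14100) − 5 = 15.746
M = m − 5 log₁₀(d/10) = 23.23 − 15.746 = 7.484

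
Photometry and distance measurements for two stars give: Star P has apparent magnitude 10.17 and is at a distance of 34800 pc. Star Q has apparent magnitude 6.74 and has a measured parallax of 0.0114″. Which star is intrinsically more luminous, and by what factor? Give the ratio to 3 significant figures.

Star P: M = m − 5 log₁₀ d + 5 = 10.17 − 5·4.5416 + 5 = -7.538
Star Q: d = 1/p = 1/0.0114″ = 87.72 pc
Star Q: M = m − 5 log₁₀ d + 5 = 6.74 − 5·1.9431 + 5 = 2.025
ΔM = M_P − M_Q = -7.538 − (2.025) = -9.562; smaller M is more luminous → Star P.
L ratio = 10^(0.4 |ΔM|) = 10^3.825 = 6683

Star P is more luminous, by a factor of 6680.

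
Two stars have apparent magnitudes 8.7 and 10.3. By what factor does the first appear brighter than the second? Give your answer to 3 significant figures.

4.37

Magnitude difference = -1.6
Flux ratio = 10^(−0.4 Δm) = 10^(−0.4 × -1.6) = 10^0.640 = 4.365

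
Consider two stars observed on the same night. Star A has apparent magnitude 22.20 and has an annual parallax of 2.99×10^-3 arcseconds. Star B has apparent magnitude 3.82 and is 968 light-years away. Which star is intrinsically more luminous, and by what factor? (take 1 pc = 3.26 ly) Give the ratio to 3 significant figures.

Star B is more luminous, by a factor of 1.77×10^7.

Star A: d = 1/p = 1/2.99×10^-3″ = 334.4 pc
Star A: M = m − 5 log₁₀ d + 5 = 22.20 − 5·2.5243 + 5 = 14.578
Star B: d = 968 ly / 3.26 = 296.9 pc
Star B: M = m − 5 log₁₀ d + 5 = 3.82 − 5·2.4727 + 5 = -3.543
ΔM = M_A − M_B = 14.578 − (-3.543) = 18.122; smaller M is more luminous → Star B.
L ratio = 10^(0.4 |ΔM|) = 10^7.249 = 1.773×10^7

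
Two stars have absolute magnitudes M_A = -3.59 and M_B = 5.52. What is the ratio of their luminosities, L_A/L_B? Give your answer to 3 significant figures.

L_A/L_B ≈ 4410

ΔM = M_A − M_B = -9.11
L_A/L_B = 10^(−0.4 ΔM) = 10^3.644 = 4406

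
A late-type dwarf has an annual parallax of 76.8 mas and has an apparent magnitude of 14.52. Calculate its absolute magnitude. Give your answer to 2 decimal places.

M ≈ 13.95

p = 76.8 mas = 0.0768″ → d = 1/p = 13.02 pc
5 log₁₀(d/10 pc) = 5 log₁₀(13.02) − 5 = 0.573
M = m − 5 log₁₀(d/10) = 14.52 − 0.573 = 13.947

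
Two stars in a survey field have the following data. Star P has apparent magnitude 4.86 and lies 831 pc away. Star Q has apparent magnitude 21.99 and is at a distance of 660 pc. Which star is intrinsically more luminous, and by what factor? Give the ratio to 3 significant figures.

Star P is more luminous, by a factor of 1.13×10^7.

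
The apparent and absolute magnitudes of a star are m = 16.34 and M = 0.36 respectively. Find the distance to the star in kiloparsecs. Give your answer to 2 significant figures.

μ = m − M = 15.980
m − M = 5 log₁₀ d − 5
log₁₀ d = (m − M)/5 + 1 = 4.1960
d = 10^4.1960 = 15700 pc
= 15.70 kpc

d ≈ 16 kpc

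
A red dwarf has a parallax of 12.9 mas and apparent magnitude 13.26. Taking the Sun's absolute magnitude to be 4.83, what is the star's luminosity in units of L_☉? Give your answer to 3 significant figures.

L/L_☉ ≈ 0.0255

d = 1/p = 1000/12.9 mas = 77.52 pc
M = m − 5 log₁₀ d + 5 = 13.26 − 5·1.8894 + 5 = 8.813
M − M_☉ = 8.813 − 4.83 = 3.983
L/L_☉ = 10^(−0.4 × 3.983) = 0.02552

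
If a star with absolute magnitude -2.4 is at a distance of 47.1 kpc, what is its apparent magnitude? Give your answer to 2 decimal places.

d = 47.1 kpc = 47100 pc
m = M + 5 log₁₀ d − 5 = -2.4 + 5·4.6730 − 5 = 15.965

m ≈ 15.97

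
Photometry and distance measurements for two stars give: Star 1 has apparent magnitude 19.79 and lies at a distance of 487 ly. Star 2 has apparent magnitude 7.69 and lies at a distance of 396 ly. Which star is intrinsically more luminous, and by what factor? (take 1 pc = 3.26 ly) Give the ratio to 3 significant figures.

Star 2 is more luminous, by a factor of 45700.

Star 1: d = 487 ly / 3.26 = 149.4 pc
Star 1: M = m − 5 log₁₀ d + 5 = 19.79 − 5·2.1743 + 5 = 13.918
Star 2: d = 396 ly / 3.26 = 121.5 pc
Star 2: M = m − 5 log₁₀ d + 5 = 7.69 − 5·2.0845 + 5 = 2.268
ΔM = M_1 − M_2 = 13.918 − (2.268) = 11.651; smaller M is more luminous → Star 2.
L ratio = 10^(0.4 |ΔM|) = 10^4.660 = 45740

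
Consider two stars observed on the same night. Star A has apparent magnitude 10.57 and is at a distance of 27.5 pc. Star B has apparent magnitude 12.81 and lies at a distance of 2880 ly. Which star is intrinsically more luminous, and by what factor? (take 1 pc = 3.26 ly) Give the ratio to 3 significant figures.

Star A: M = m − 5 log₁₀ d + 5 = 10.57 − 5·1.4393 + 5 = 8.373
Star B: d = 2880 ly / 3.26 = 883.4 pc
Star B: M = m − 5 log₁₀ d + 5 = 12.81 − 5·2.9462 + 5 = 3.079
ΔM = M_A − M_B = 8.373 − (3.079) = 5.294; smaller M is more luminous → Star B.
L ratio = 10^(0.4 |ΔM|) = 10^2.118 = 131.1

Star B is more luminous, by a factor of 131.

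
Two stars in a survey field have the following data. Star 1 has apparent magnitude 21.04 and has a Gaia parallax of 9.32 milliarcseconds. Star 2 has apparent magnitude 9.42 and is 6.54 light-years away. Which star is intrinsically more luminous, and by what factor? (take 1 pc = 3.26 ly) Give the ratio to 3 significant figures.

Star 2 is more luminous, by a factor of 15.5.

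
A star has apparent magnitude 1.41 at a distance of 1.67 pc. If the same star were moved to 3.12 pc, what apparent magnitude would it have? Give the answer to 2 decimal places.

m ≈ 2.77

Flux ∝ 1/d², so Δm = 5 log₁₀(d₂/d₁) = 5 log₁₀(3.12/1.67) = 1.357
m₂ = m₁ + Δm = 1.41 + (1.357) = 2.767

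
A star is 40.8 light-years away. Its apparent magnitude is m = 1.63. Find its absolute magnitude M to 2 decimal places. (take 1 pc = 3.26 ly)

M ≈ 1.14

d = 40.8 ly / 3.26 = 12.52 pc
5 log₁₀(d/10 pc) = 5 log₁₀(12.52) − 5 = 0.487
M = m − 5 log₁₀(d/10) = 1.63 − 0.487 = 1.143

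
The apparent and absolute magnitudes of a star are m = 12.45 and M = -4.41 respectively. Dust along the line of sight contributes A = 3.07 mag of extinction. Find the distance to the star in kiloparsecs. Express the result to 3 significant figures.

d ≈ 5.73 kpc

m − M = 5 log₁₀(d/10 pc) + A  ⇒  12.45 − (-4.41) − 3.07 = 5 log₁₀(d/10)
13.790 = 5 log₁₀(d/10)
log₁₀ d = (m − M − A)/5 + 1 = 3.7580
d = 10^3.7580 = 5728 pc
= 5.728 kpc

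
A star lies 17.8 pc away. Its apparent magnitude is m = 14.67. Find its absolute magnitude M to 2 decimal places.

M ≈ 13.42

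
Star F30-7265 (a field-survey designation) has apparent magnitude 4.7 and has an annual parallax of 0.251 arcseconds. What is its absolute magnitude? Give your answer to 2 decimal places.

M ≈ 6.70

d = 1/p = 1/0.251″ = 3.984 pc
5 log₁₀(d/10 pc) = 5 log₁₀(3.984) − 5 = -1.998
M = m − 5 log₁₀(d/10) = 4.7 + 1.998 = 6.698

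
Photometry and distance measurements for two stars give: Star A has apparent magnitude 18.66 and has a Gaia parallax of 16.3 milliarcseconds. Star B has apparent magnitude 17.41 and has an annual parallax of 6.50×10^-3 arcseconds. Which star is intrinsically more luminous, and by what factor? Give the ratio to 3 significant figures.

Star B is more luminous, by a factor of 19.9.

Star A: p = 16.3 mas = 0.0163″ → d = 1/p = 61.35 pc
Star A: M = m − 5 log₁₀ d + 5 = 18.66 − 5·1.7878 + 5 = 14.721
Star B: d = 1/p = 1/6.50×10^-3″ = 153.8 pc
Star B: M = m − 5 log₁₀ d + 5 = 17.41 − 5·2.1871 + 5 = 11.475
ΔM = M_A − M_B = 14.721 − (11.475) = 3.246; smaller M is more luminous → Star B.
L ratio = 10^(0.4 |ΔM|) = 10^1.299 = 19.89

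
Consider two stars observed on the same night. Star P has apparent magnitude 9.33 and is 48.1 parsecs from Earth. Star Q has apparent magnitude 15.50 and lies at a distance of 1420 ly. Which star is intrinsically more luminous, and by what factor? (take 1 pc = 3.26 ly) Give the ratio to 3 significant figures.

Star P is more luminous, by a factor of 3.58.

Star P: M = m − 5 log₁₀ d + 5 = 9.33 − 5·1.6821 + 5 = 5.919
Star Q: d = 1420 ly / 3.26 = 435.6 pc
Star Q: M = m − 5 log₁₀ d + 5 = 15.50 − 5·2.6391 + 5 = 7.305
ΔM = M_P − M_Q = 5.919 − (7.305) = -1.385; smaller M is more luminous → Star P.
L ratio = 10^(0.4 |ΔM|) = 10^0.554 = 3.582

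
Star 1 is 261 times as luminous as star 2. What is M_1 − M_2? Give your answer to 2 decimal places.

M_1 − M_2 ≈ -6.04

Pogson: ΔM = −2.5 log₁₀(ratio) = −2.5 log₁₀(261) = −2.5 × 2.4166 = -6.042
Star 1 is brighter, so it has the smaller magnitude: the difference is negative.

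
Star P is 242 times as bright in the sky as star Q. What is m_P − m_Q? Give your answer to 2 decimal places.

m_P − m_Q ≈ -5.96

Pogson: Δm = −2.5 log₁₀(ratio) = −2.5 log₁₀(242) = −2.5 × 2.3838 = -5.960
Star P is brighter, so it has the smaller magnitude: the difference is negative.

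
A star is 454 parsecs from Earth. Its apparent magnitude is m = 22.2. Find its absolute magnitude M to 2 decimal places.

M ≈ 13.91

5 log₁₀(d/10 pc) = 5 log₁₀(454.0) − 5 = 8.285
M = m − 5 log₁₀(d/10) = 22.2 − 8.285 = 13.915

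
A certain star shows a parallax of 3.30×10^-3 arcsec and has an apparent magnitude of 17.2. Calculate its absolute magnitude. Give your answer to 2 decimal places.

M ≈ 9.79

d = 1/p = 1/3.30×10^-3″ = 303.0 pc
5 log₁₀(d/10 pc) = 5 log₁₀(303.0) − 5 = 7.407
M = m − 5 log₁₀(d/10) = 17.2 − 7.407 = 9.793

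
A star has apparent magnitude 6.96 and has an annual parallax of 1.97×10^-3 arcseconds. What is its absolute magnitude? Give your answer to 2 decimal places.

d = 1/p = 1/1.97×10^-3″ = 507.6 pc
5 log₁₀(d/10 pc) = 5 log₁₀(507.6) − 5 = 8.528
M = m − 5 log₁₀(d/10) = 6.96 − 8.528 = -1.568

M ≈ -1.57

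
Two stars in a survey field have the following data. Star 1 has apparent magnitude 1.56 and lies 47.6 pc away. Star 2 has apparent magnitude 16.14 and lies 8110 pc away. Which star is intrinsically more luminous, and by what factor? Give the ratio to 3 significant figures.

Star 1: M = m − 5 log₁₀ d + 5 = 1.56 − 5·1.6776 + 5 = -1.828
Star 2: M = m − 5 log₁₀ d + 5 = 16.14 − 5·3.9090 + 5 = 1.595
ΔM = M_1 − M_2 = -1.828 − (1.595) = -3.423; smaller M is more luminous → Star 1.
L ratio = 10^(0.4 |ΔM|) = 10^1.369 = 23.40

Star 1 is more luminous, by a factor of 23.4.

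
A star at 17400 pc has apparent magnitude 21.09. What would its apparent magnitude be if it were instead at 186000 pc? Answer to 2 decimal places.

Flux ∝ 1/d², so Δm = 5 log₁₀(d₂/d₁) = 5 log₁₀(186000/17400) = 5.145
m₂ = m₁ + Δm = 21.09 + (5.145) = 26.235

m ≈ 26.23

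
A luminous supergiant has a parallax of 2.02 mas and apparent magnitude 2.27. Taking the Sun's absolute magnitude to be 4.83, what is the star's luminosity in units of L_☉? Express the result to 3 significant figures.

L/L_☉ ≈ 25900

d = 1/p = 1000/2.02 mas = 495.0 pc
M = m − 5 log₁₀ d + 5 = 2.27 − 5·2.6946 + 5 = -6.203
M − M_☉ = -6.203 − 4.83 = -11.033
L/L_☉ = 10^(−0.4 × -11.033) = 25900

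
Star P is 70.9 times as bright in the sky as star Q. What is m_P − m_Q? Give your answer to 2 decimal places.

m_P − m_Q ≈ -4.63

Pogson: Δm = −2.5 log₁₀(ratio) = −2.5 log₁₀(70.9) = −2.5 × 1.8506 = -4.627
Star P is brighter, so it has the smaller magnitude: the difference is negative.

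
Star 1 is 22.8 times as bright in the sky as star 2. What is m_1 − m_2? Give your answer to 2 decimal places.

m_1 − m_2 ≈ -3.39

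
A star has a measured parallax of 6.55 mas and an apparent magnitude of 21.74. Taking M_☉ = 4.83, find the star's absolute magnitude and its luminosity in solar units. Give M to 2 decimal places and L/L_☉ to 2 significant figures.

d = 1/p = 1000/6.55 mas = 152.7 pc
M = m − 5 log₁₀ d + 5 = 21.74 − 5·2.1838 + 5 = 15.821
M − M_☉ = 15.821 − 4.83 = 10.991
L/L_☉ = 10^(−0.4 × 10.991) = 4.013×10^-5

M ≈ 15.82; L/L_☉ ≈ 4.0×10^-5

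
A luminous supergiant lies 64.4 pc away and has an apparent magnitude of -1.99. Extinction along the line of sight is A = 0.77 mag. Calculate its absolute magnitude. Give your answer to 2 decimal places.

M ≈ -6.80

5 log₁₀(d/10 pc) = 5 log₁₀(64.40) − 5 = 4.044
M = m − 5 log₁₀(d/10) − A = -1.99 − 4.044 − 0.77 = -6.804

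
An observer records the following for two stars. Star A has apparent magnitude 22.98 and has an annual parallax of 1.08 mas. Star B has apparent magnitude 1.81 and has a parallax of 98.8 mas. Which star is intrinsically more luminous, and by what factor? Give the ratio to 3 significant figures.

Star B is more luminous, by a factor of 35100.

Star A: p = 1.08 mas = 1.08×10^-3″ → d = 1/p = 925.9 pc
Star A: M = m − 5 log₁₀ d + 5 = 22.98 − 5·2.9666 + 5 = 13.147
Star B: p = 98.8 mas = 0.0988″ → d = 1/p = 10.12 pc
Star B: M = m − 5 log₁₀ d + 5 = 1.81 − 5·1.0052 + 5 = 1.784
ΔM = M_A − M_B = 13.147 − (1.784) = 11.363; smaller M is more luminous → Star B.
L ratio = 10^(0.4 |ΔM|) = 10^4.545 = 35100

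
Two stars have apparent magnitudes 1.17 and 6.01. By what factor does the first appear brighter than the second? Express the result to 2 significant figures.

86

Δm = 1.17 − (6.01) = -4.84
Flux ratio = 10^(−0.4 Δm) = 10^(−0.4 × -4.84) = 10^1.936 = 86.30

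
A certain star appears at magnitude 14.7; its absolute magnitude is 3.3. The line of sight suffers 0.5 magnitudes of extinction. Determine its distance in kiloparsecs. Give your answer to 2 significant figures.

d ≈ 1.5 kpc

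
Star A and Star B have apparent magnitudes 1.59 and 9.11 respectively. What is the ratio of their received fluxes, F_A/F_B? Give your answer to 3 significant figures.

F_A/F_B ≈ 1020

Magnitude difference = -7.52
Flux ratio = 10^(−0.4 Δm) = 10^(−0.4 × -7.52) = 10^3.008 = 1019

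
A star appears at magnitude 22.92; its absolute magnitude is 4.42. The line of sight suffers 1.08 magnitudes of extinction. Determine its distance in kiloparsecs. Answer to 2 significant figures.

d ≈ 30 kpc

m − M = 5 log₁₀(d/10 pc) + A  ⇒  22.92 − (4.42) − 1.08 = 5 log₁₀(d/10)
17.420 = 5 log₁₀(d/10)
log₁₀ d = (m − M − A)/5 + 1 = 4.4840
d = 10^4.4840 = 30480 pc
= 30.48 kpc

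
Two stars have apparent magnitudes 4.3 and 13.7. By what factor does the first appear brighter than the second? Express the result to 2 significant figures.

5800

Δm = 4.3 − (13.7) = -9.4
Flux ratio = 10^(−0.4 Δm) = 10^(−0.4 × -9.4) = 10^3.760 = 5754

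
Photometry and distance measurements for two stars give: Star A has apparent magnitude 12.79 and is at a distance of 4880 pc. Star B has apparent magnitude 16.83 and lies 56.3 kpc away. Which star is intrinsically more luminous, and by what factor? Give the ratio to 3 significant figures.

Star B is more luminous, by a factor of 3.22.

Star A: M = m − 5 log₁₀ d + 5 = 12.79 − 5·3.6884 + 5 = -0.652
Star B: d = 56.3 kpc = 56300 pc
Star B: M = m − 5 log₁₀ d + 5 = 16.83 − 5·4.7505 + 5 = -1.923
ΔM = M_A − M_B = -0.652 − (-1.923) = 1.270; smaller M is more luminous → Star B.
L ratio = 10^(0.4 |ΔM|) = 10^0.508 = 3.222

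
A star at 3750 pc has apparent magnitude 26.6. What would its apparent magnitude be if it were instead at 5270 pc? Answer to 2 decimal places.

Flux ∝ 1/d², so Δm = 5 log₁₀(d₂/d₁) = 5 log₁₀(5270/3750) = 0.739
m₂ = m₁ + Δm = 26.6 + (0.739) = 27.339

m ≈ 27.34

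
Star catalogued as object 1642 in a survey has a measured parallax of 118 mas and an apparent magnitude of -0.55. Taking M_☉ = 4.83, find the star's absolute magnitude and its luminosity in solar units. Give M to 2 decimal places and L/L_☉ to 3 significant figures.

d = 1/p = 1000/118 mas = 8.475 pc
M = m − 5 log₁₀ d + 5 = -0.55 − 5·0.9281 + 5 = -0.191
M − M_☉ = -0.191 − 4.83 = -5.021
L/L_☉ = 10^(−0.4 × -5.021) = 101.9

M ≈ -0.19; L/L_☉ ≈ 102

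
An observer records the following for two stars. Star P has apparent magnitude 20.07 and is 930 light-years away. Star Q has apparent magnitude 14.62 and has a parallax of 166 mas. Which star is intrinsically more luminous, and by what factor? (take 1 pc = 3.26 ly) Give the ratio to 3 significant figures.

Star P is more luminous, by a factor of 14.8.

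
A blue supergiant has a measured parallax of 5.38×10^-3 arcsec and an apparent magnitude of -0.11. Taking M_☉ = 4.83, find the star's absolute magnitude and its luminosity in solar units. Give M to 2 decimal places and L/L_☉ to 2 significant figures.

M ≈ -6.46; L/L_☉ ≈ 33000

d = 1/p = 1/5.38×10^-3″ = 185.9 pc
M = m − 5 log₁₀ d + 5 = -0.11 − 5·2.2692 + 5 = -6.456
M − M_☉ = -6.456 − 4.83 = -11.286
L/L_☉ = 10^(−0.4 × -11.286) = 32690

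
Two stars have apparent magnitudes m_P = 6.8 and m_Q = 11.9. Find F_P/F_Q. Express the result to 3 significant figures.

Magnitude difference = -5.1
Flux ratio = 10^(−0.4 Δm) = 10^(−0.4 × -5.1) = 10^2.040 = 109.6

F_P/F_Q ≈ 110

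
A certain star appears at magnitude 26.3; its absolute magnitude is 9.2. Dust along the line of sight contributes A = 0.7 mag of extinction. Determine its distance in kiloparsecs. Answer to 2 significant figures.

m − M = 5 log₁₀(d/10 pc) + A  ⇒  26.3 − (9.2) − 0.7 = 5 log₁₀(d/10)
16.400 = 5 log₁₀(d/10)
log₁₀ d = (m − M − A)/5 + 1 = 4.2800
d = 10^4.2800 = 19050 pc
= 19.05 kpc

d ≈ 19 kpc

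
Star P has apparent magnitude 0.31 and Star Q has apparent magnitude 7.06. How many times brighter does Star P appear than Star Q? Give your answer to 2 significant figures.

Δm = 0.31 − (7.06) = -6.75
Flux ratio = 10^(−0.4 Δm) = 10^(−0.4 × -6.75) = 10^2.700 = 501.2

500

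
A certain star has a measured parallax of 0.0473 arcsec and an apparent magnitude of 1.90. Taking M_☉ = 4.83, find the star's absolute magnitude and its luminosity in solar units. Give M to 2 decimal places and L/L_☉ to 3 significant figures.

M ≈ 0.27; L/L_☉ ≈ 66.4

d = 1/p = 1/0.0473″ = 21.14 pc
M = m − 5 log₁₀ d + 5 = 1.90 − 5·1.3251 + 5 = 0.274
M − M_☉ = 0.274 − 4.83 = -4.556
L/L_☉ = 10^(−0.4 × -4.556) = 66.42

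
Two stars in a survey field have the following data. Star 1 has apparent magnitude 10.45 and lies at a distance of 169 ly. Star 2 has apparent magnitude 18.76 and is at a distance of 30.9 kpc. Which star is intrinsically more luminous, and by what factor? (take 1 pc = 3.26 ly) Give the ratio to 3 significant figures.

Star 2 is more luminous, by a factor of 168.

Star 1: d = 169 ly / 3.26 = 51.84 pc
Star 1: M = m − 5 log₁₀ d + 5 = 10.45 − 5·1.7147 + 5 = 6.877
Star 2: d = 30.9 kpc = 30900 pc
Star 2: M = m − 5 log₁₀ d + 5 = 18.76 − 5·4.4900 + 5 = 1.310
ΔM = M_1 − M_2 = 6.877 − (1.310) = 5.566; smaller M is more luminous → Star 2.
L ratio = 10^(0.4 |ΔM|) = 10^2.227 = 168.5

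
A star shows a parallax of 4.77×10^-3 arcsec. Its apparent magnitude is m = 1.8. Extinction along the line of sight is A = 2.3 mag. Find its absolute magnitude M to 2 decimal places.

M ≈ -7.11

d = 1/p = 1/4.77×10^-3″ = 209.6 pc
5 log₁₀(d/10 pc) = 5 log₁₀(209.6) − 5 = 6.607
M = m − 5 log₁₀(d/10) − A = 1.8 − 6.607 − 2.3 = -7.107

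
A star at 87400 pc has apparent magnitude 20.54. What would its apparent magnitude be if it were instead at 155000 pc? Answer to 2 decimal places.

Flux ∝ 1/d², so Δm = 5 log₁₀(d₂/d₁) = 5 log₁₀(155000/87400) = 1.244
m₂ = m₁ + Δm = 20.54 + (1.244) = 21.784

m ≈ 21.78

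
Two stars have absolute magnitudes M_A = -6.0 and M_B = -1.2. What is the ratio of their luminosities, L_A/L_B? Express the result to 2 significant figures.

L_A/L_B ≈ 83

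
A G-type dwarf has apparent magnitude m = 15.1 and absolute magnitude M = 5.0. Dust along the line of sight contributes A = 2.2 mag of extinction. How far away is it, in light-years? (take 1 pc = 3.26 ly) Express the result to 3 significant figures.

m − M = 5 log₁₀(d/10 pc) + A  ⇒  15.1 − (5.0) − 2.2 = 5 log₁₀(d/10)
7.900 = 5 log₁₀(d/10)
log₁₀ d = (m − M − A)/5 + 1 = 2.5800
d = 10^2.5800 = 380.2 pc
= 1239 ly

d ≈ 1240 ly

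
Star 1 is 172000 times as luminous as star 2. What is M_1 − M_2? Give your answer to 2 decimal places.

M_1 − M_2 ≈ -13.09

Pogson: ΔM = −2.5 log₁₀(ratio) = −2.5 log₁₀(172000) = −2.5 × 5.2355 = -13.089
Star 1 is brighter, so it has the smaller magnitude: the difference is negative.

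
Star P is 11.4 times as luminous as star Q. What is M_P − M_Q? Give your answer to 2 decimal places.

Pogson: ΔM = −2.5 log₁₀(ratio) = −2.5 log₁₀(11.4) = −2.5 × 1.0569 = -2.642
Star P is brighter, so it has the smaller magnitude: the difference is negative.

M_P − M_Q ≈ -2.64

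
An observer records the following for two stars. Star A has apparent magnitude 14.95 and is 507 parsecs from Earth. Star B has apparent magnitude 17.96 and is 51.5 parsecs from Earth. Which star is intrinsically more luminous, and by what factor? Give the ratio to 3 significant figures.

Star A is more luminous, by a factor of 1550.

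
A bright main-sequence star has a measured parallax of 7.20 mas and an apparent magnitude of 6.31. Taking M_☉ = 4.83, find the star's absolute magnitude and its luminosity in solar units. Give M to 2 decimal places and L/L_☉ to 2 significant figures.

M ≈ 0.60; L/L_☉ ≈ 49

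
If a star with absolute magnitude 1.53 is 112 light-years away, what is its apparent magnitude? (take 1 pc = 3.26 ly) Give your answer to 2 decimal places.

m ≈ 4.21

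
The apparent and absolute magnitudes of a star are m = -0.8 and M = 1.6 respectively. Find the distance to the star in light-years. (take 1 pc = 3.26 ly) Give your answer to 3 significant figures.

d ≈ 10.8 ly

Distance modulus: m − M = -0.8 − (1.6) = -2.400
m − M = 5 log₁₀ d − 5
log₁₀ d = (m − M)/5 + 1 = 0.5200
d = 10^0.5200 = 3.311 pc
= 10.79 ly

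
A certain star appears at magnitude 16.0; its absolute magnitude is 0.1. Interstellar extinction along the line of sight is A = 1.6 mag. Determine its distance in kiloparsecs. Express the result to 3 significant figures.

d ≈ 7.24 kpc

m − M = 5 log₁₀(d/10 pc) + A  ⇒  16.0 − (0.1) − 1.6 = 5 log₁₀(d/10)
14.300 = 5 log₁₀(d/10)
log₁₀ d = (m − M − A)/5 + 1 = 3.8600
d = 10^3.8600 = 7244 pc
= 7.244 kpc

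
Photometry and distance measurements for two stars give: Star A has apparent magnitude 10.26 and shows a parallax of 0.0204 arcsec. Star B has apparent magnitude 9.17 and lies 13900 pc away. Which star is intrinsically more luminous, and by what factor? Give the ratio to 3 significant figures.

Star A: d = 1/p = 1/0.0204″ = 49.02 pc
Star A: M = m − 5 log₁₀ d + 5 = 10.26 − 5·1.6904 + 5 = 6.808
Star B: M = m − 5 log₁₀ d + 5 = 9.17 − 5·4.1430 + 5 = -6.545
ΔM = M_A − M_B = 6.808 − (-6.545) = 13.353; smaller M is more luminous → Star B.
L ratio = 10^(0.4 |ΔM|) = 10^5.341 = 219400

Star B is more luminous, by a factor of 219000.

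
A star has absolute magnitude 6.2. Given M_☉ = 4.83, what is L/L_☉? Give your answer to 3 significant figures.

M − M_☉ = 6.2 − 4.83 = 1.370
L/L_☉ = 10^(−0.4 (M − M_☉)) = 10^-0.548 = 0.2831

L/L_☉ ≈ 0.283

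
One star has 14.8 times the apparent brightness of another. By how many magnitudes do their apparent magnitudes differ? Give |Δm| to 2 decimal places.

Pogson: Δm = −2.5 log₁₀(ratio) = −2.5 log₁₀(14.8) = −2.5 × 1.1703 = -2.926

|Δm| ≈ 2.93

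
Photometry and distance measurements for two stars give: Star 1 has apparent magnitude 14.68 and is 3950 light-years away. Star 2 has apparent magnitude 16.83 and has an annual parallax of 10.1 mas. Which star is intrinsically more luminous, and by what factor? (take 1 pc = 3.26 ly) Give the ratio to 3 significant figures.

Star 1 is more luminous, by a factor of 1080.

Star 1: d = 3950 ly / 3.26 = 1212 pc
Star 1: M = m − 5 log₁₀ d + 5 = 14.68 − 5·3.0834 + 5 = 4.263
Star 2: p = 10.1 mas = 0.0101″ → d = 1/p = 99.01 pc
Star 2: M = m − 5 log₁₀ d + 5 = 16.83 − 5·1.9957 + 5 = 11.852
ΔM = M_1 − M_2 = 4.263 − (11.852) = -7.589; smaller M is more luminous → Star 1.
L ratio = 10^(0.4 |ΔM|) = 10^3.035 = 1085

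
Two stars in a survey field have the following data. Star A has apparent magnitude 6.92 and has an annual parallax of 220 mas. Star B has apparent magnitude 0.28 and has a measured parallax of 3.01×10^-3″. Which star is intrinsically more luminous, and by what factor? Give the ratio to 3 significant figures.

Star A: p = 220 mas = 0.220″ → d = 1/p = 4.545 pc
Star A: M = m − 5 log₁₀ d + 5 = 6.92 − 5·0.6576 + 5 = 8.632
Star B: d = 1/p = 1/3.01×10^-3″ = 332.2 pc
Star B: M = m − 5 log₁₀ d + 5 = 0.28 − 5·2.5214 + 5 = -7.327
ΔM = M_A − M_B = 8.632 − (-7.327) = 15.959; smaller M is more luminous → Star B.
L ratio = 10^(0.4 |ΔM|) = 10^6.384 = 2.419×10^6

Star B is more luminous, by a factor of 2.42×10^6.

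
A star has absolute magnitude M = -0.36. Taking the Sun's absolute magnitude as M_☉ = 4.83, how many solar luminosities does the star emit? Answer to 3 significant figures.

M − M_☉ = -0.36 − 4.83 = -5.190
L/L_☉ = 10^(−0.4 (M − M_☉)) = 10^2.076 = 119.1

L/L_☉ ≈ 119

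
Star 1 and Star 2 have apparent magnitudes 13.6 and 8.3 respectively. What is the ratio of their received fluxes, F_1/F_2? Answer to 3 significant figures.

F_1/F_2 ≈ 7.59×10^-3

Δm = 13.6 − (8.3) = 5.3
Flux ratio = 10^(−0.4 Δm) = 10^(−0.4 × 5.3) = 10^-2.120 = 7.586×10^-3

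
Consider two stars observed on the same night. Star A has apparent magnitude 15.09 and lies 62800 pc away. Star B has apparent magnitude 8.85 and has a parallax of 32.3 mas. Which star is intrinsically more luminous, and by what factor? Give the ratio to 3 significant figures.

Star A: M = m − 5 log₁₀ d + 5 = 15.09 − 5·4.7980 + 5 = -3.900
Star B: p = 32.3 mas = 0.0323″ → d = 1/p = 30.96 pc
Star B: M = m − 5 log₁₀ d + 5 = 8.85 − 5·1.4908 + 5 = 6.396
ΔM = M_A − M_B = -3.900 − (6.396) = -10.296; smaller M is more luminous → Star A.
L ratio = 10^(0.4 |ΔM|) = 10^4.118 = 13130

Star A is more luminous, by a factor of 13100.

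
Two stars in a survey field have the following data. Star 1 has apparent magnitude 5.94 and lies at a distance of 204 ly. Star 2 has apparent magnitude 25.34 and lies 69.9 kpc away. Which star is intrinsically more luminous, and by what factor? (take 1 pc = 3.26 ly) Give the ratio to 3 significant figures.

Star 1: d = 204 ly / 3.26 = 62.58 pc
Star 1: M = m − 5 log₁₀ d + 5 = 5.94 − 5·1.7964 + 5 = 1.958
Star 2: d = 69.9 kpc = 69900 pc
Star 2: M = m − 5 log₁₀ d + 5 = 25.34 − 5·4.8445 + 5 = 6.118
ΔM = M_1 − M_2 = 1.958 − (6.118) = -4.160; smaller M is more luminous → Star 1.
L ratio = 10^(0.4 |ΔM|) = 10^1.664 = 46.12

Star 1 is more luminous, by a factor of 46.1.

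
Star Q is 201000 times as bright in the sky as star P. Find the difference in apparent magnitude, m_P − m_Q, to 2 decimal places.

m_P − m_Q ≈ 13.26

Pogson: Δm = −2.5 log₁₀(ratio) = −2.5 log₁₀(201000) = −2.5 × 5.3032 = -13.258
Star Q is brighter so has the smaller magnitude: m_P − m_Q is positive.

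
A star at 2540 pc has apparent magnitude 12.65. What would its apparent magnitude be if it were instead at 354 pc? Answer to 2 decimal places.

Flux ∝ 1/d², so Δm = 5 log₁₀(d₂/d₁) = 5 log₁₀(354/2540) = -4.279
m₂ = m₁ + Δm = 12.65 + (-4.279) = 8.371

m ≈ 8.37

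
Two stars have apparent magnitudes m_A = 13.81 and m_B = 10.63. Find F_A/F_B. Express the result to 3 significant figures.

F_A/F_B ≈ 0.0535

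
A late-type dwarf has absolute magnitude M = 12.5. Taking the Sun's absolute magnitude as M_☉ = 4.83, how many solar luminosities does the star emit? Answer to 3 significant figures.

M − M_☉ = 12.5 − 4.83 = 7.670
L/L_☉ = 10^(−0.4 (M − M_☉)) = 10^-3.068 = 8.551×10^-4

L/L_☉ ≈ 8.55×10^-4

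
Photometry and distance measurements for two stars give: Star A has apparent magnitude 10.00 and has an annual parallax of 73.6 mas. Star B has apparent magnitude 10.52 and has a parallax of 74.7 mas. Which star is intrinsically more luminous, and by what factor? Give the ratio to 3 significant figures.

Star A is more luminous, by a factor of 1.66.

Star A: p = 73.6 mas = 0.0736″ → d = 1/p = 13.59 pc
Star A: M = m − 5 log₁₀ d + 5 = 10.00 − 5·1.1331 + 5 = 9.334
Star B: p = 74.7 mas = 0.0747″ → d = 1/p = 13.39 pc
Star B: M = m − 5 log₁₀ d + 5 = 10.52 − 5·1.1267 + 5 = 9.887
ΔM = M_A − M_B = 9.334 − (9.887) = -0.552; smaller M is more luminous → Star A.
L ratio = 10^(0.4 |ΔM|) = 10^0.221 = 1.663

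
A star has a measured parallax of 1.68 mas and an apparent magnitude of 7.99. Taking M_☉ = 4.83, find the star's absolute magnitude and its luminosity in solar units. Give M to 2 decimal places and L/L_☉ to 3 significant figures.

M ≈ -0.88; L/L_☉ ≈ 193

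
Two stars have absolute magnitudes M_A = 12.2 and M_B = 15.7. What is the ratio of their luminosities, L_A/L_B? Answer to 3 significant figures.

ΔM = M_A − M_B = -3.5
L_A/L_B = 10^(−0.4 ΔM) = 10^1.400 = 25.12

L_A/L_B ≈ 25.1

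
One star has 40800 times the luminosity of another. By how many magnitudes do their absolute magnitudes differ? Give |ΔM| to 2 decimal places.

Pogson: ΔM = −2.5 log₁₀(ratio) = −2.5 log₁₀(40800) = −2.5 × 4.6107 = -11.527

|ΔM| ≈ 11.53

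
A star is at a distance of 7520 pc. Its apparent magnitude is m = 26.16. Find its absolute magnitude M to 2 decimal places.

M ≈ 11.78

5 log₁₀(d/10 pc) = 5 log₁₀(7520) − 5 = 14.381
M = m − 5 log₁₀(d/10) = 26.16 − 14.381 = 11.779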